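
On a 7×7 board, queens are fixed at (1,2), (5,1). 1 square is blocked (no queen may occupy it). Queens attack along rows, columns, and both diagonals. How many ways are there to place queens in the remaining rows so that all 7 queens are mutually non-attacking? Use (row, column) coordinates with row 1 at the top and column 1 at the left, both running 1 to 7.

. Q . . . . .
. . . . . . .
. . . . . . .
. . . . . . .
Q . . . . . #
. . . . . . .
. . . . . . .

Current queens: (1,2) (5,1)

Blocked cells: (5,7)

Branch on row 2: col 5 → 1; col 6 → 0; col 7 → 1.
Sum: 1 + 0 + 1 = 2.

2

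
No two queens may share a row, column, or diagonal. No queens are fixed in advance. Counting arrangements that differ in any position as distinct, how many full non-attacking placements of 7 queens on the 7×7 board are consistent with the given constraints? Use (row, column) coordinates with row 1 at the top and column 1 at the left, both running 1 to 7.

Branch on row 1: col 1 → 4; col 2 → 7; col 3 → 6; col 4 → 6; col 5 → 6; col 6 → 7; col 7 → 4.
Sum: 4 + 7 + 6 + 6 + 6 + 7 + 4 = 40.
(This is the classic 7-queens count.)

40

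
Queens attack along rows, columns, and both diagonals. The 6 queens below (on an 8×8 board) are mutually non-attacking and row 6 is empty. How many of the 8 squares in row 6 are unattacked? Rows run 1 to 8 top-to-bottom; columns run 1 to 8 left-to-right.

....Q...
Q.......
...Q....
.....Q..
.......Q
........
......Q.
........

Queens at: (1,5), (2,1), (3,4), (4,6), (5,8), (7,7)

2

(1,5) attacks row 6 at column 5.
(2,1) attacks row 6 at column 1 and diagonals 5.
(3,4) attacks row 6 at column 4 and diagonals 1, 7.
(4,6) attacks row 6 at column 6 and diagonals 4, 8.
(5,8) attacks row 6 at column 8 and diagonals 7.
(7,7) attacks row 6 at column 7 and diagonals 6, 8.
Attacked columns: {1, 4, 5, 6, 7, 8}. Safe: {2, 3}.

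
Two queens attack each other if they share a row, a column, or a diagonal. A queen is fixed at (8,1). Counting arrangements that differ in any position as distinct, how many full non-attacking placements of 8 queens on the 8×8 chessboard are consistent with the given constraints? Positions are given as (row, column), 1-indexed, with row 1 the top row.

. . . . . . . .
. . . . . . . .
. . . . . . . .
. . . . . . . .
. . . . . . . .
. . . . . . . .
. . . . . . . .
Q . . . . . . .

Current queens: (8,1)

4

Branch on row 1: col 2 → 0; col 3 → 2; col 4 → 1; col 5 → 1; col 6 → 0; col 7 → 0.
Sum: 0 + 2 + 1 + 1 + 0 + 0 = 4.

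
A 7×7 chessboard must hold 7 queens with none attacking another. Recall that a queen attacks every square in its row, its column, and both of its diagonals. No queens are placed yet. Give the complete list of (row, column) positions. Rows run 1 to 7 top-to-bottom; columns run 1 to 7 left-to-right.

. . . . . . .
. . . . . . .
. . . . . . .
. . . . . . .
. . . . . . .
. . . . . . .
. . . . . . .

(1,5) (2,2) (3,6) (4,3) (5,7) (6,4) (7,1)

Row 1: Safe: 1, 2, 3, 4, 5, 6, 7. Place at column 5.
Row 2: attacked by (1,5)→{4,5,6}. Safe: 1, 2, 3, 7. Place at column 2.
Row 3: attacked by (1,5)→{3,5,7}; (2,2)→{1,2,3}. Safe: 4, 6. Place at column 6.
Row 4: attacked by (1,5)→{2,5}; (2,2)→{2,4}; (3,6)→{5,6,7}. Safe: 1, 3. Place at column 3.
Row 5: attacked by (1,5)→{1,5}; (2,2)→{2,5}; (3,6)→{4,6}; (4,3)→{2,3,4}. Safe: 7. Place at column 7.
Row 6: attacked by (1,5)→{5}; (2,2)→{2,6}; (3,6)→{3,6}; (4,3)→{1,3,5}; (5,7)→{6,7}. Safe: 4. Place at column 4.
Row 7: attacked by (1,5)→{5}; (2,2)→{2,7}; (3,6)→{2,6}; (4,3)→{3,6}; (5,7)→{5,7}; (6,4)→{3,4,5}. Safe: 1. Place at column 1.
Columns [5, 2, 6, 3, 7, 4, 1], r−c [-4, 0, -3, 1, -2, 2, 6], r+c [6, 4, 9, 7, 12, 10, 8] are all distinct, so no two queens attack.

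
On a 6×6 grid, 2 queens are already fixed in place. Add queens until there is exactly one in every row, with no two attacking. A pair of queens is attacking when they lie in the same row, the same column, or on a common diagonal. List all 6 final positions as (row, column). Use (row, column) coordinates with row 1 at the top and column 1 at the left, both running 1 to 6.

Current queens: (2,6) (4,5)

(1,3) (2,6) (3,2) (4,5) (5,1) (6,4)

Row 1: attacked by (2,6)→{5,6}; (4,5)→{2,5}. Safe: 1, 3, 4. Place at column 3.
Row 3: attacked by (1,3)→{1,3,5}; (2,6)→{5,6}; (4,5)→{4,5,6}. Safe: 2. Place at column 2.
Row 5: attacked by (1,3)→{3}; (2,6)→{3,6}; (3,2)→{2,4}; (4,5)→{4,5,6}. Safe: 1. Place at column 1.
Row 6: attacked by (1,3)→{3}; (2,6)→{2,6}; (3,2)→{2,5}; (4,5)→{3,5}; (5,1)→{1,2}. Safe: 4. Place at column 4.
Columns [3, 6, 2, 5, 1, 4], r−c [-2, -4, 1, -1, 4, 2], r+c [4, 8, 5, 9, 6, 10] are all distinct, so no two queens attack.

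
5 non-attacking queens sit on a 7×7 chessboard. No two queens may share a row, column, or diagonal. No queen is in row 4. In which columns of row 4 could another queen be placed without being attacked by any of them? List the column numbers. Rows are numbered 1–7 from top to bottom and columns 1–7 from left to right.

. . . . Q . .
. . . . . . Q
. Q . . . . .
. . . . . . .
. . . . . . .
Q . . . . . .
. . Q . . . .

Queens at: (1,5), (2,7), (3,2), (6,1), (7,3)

columns 4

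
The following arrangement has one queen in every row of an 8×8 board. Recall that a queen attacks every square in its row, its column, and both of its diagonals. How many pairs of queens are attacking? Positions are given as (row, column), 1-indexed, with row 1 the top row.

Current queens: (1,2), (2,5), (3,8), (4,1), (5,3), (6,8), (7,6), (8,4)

1

Same column: (3,8)–(6,8) (column 8).
Total attacking pairs: 1.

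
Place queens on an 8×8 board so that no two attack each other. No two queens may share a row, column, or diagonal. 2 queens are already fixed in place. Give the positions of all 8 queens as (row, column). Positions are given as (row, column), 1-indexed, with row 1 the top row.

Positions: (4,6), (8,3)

(1,5) (2,1) (3,4) (4,6) (5,8) (6,2) (7,7) (8,3)

Row 1: attacked by (4,6)→{3,6}; (8,3)→{3}. Safe: 1, 2, 4, 5, 7, 8. Place at column 5.
Row 2: attacked by (1,5)→{4,5,6}; (4,6)→{4,6,8}; (8,3)→{3}. Safe: 1, 2, 7. Place at column 1.
Row 3: attacked by (1,5)→{3,5,7}; (2,1)→{1,2}; (4,6)→{5,6,7}; (8,3)→{3,8}. Safe: 4. Place at column 4.
Row 5: attacked by (1,5)→{1,5}; (2,1)→{1,4}; (3,4)→{2,4,6}; (4,6)→{5,6,7}; (8,3)→{3,6}. Safe: 8. Place at column 8.
Row 6: attacked by (1,5)→{5}; (2,1)→{1,5}; (3,4)→{1,4,7}; (4,6)→{4,6,8}; (5,8)→{7,8}; (8,3)→{1,3,5}. Safe: 2. Place at column 2.
Row 7: attacked by (1,5)→{5}; (2,1)→{1,6}; (3,4)→{4,8}; (4,6)→{3,6}; (5,8)→{6,8}; (6,2)→{1,2,3}; (8,3)→{2,3,4}. Safe: 7. Place at column 7.
Columns [5, 1, 4, 6, 8, 2, 7, 3], r−c [-4, 1, -1, -2, -3, 4, 0, 5], r+c [6, 3, 7, 10, 13, 8, 14, 11] are all distinct, so no two queens attack.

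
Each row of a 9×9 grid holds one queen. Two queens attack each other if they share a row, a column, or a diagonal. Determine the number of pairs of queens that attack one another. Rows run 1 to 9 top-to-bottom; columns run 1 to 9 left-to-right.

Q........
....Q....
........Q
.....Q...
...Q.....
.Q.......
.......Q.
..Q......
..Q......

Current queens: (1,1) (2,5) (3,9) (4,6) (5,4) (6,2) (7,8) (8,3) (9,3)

2

Same column: (8,3)–(9,3) (column 3).
Same diagonal: (3,9)–(9,3) (|3−9| = |9−3| = 6).
Total attacking pairs: 2.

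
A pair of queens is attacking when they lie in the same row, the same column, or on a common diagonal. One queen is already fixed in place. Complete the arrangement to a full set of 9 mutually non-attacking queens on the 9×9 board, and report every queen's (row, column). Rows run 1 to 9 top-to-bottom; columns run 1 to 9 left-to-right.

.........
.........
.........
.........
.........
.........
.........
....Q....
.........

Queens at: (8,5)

(1,6) (2,9) (3,7) (4,4) (5,1) (6,8) (7,2) (8,5) (9,3)

Row 1: attacked by (8,5)→{5}. Safe: 1, 2, 3, 4, 6, 7, 8, 9. Place at column 6.
Row 2: attacked by (1,6)→{5,6,7}; (8,5)→{5}. Safe: 1, 2, 3, 4, 8, 9. Place at column 9.
Row 3: attacked by (1,6)→{4,6,8}; (2,9)→{8,9}; (8,5)→{5}. Safe: 1, 2, 3, 7. Place at column 7.
Row 4: attacked by (1,6)→{3,6,9}; (2,9)→{7,9}; (3,7)→{6,7,8}; (8,5)→{1,5,9}. Safe: 2, 4. Place at column 4.
Row 5: attacked by (1,6)→{2,6}; (2,9)→{6,9}; (3,7)→{5,7,9}; (4,4)→{3,4,5}; (8,5)→{2,5,8}. Safe: 1. Place at column 1.
Row 6: attacked by (1,6)→{1,6}; (2,9)→{5,9}; (3,7)→{4,7}; (4,4)→{2,4,6}; (5,1)→{1,2}; (8,5)→{3,5,7}. Safe: 8. Place at column 8.
Row 7: attacked by (1,6)→{6}; (2,9)→{4,9}; (3,7)→{3,7}; (4,4)→{1,4,7}; (5,1)→{1,3}; (6,8)→{7,8,9}; (8,5)→{4,5,6}. Safe: 2. Place at column 2.
Row 9: attacked by (1,6)→{6}; (2,9)→{2,9}; (3,7)→{1,7}; (4,4)→{4,9}; (5,1)→{1,5}; (6,8)→{5,8}; (7,2)→{2,4}; (8,5)→{4,5,6}. Safe: 3. Place at column 3.
Columns [6, 9, 7, 4, 1, 8, 2, 5, 3], r−c [-5, -7, -4, 0, 4, -2, 5, 3, 6], r+c [7, 11, 10, 8, 6, 14, 9, 13, 12] are all distinct, so no two queens attack.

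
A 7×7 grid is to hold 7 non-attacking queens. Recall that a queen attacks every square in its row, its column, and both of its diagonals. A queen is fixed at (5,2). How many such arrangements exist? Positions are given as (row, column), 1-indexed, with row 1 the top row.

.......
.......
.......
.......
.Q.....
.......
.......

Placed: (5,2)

Branch on row 1: col 1 → 1; col 3 → 1; col 4 → 2; col 5 → 1; col 7 → 1.
Sum: 1 + 1 + 2 + 1 + 1 = 6.

6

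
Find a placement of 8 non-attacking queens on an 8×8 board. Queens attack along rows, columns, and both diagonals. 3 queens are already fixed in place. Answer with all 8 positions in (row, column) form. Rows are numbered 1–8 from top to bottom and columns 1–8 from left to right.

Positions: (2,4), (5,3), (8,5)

(1,2) (2,4) (3,6) (4,8) (5,3) (6,1) (7,7) (8,5)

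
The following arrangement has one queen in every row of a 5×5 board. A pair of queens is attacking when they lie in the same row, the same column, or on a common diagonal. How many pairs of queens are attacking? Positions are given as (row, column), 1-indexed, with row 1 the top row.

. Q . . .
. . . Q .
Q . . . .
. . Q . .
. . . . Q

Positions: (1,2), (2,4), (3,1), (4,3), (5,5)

All columns are distinct and no two queens satisfy |Δrow| = |Δcol|, so no pair attacks.

0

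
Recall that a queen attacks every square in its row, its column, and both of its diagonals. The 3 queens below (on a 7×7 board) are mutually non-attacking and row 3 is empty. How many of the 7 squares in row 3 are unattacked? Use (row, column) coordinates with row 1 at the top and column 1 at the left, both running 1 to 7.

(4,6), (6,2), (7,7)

(4,6) attacks row 3 at column 6 and diagonals 5, 7.
(6,2) attacks row 3 at column 2 and diagonals 5.
(7,7) attacks row 3 at column 7 and diagonals 3.
Attacked columns: {2, 3, 5, 6, 7}. Safe: {1, 4}.

2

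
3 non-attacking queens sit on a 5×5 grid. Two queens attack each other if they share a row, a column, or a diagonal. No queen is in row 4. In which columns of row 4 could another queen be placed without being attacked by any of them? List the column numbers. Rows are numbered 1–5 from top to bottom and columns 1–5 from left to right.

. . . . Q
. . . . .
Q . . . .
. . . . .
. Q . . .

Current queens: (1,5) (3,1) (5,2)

(1,5) attacks row 4 at column 5 and diagonals 2.
(3,1) attacks row 4 at column 1 and diagonals 2.
(5,2) attacks row 4 at column 2 and diagonals 1, 3.
Attacked columns: {1, 2, 3, 5}. Safe: {4}.

columns 4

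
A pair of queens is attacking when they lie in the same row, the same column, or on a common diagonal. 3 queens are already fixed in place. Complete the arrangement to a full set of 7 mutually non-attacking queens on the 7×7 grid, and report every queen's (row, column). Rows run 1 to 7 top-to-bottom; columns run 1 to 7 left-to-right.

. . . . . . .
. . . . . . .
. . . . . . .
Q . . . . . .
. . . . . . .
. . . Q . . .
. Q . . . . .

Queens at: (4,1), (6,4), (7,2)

Row 1: attacked by (4,1)→{1,4}; (6,4)→{4}; (7,2)→{2}. Safe: 3, 5, 6, 7. Place at column 7.
Row 2: attacked by (1,7)→{6,7}; (4,1)→{1,3}; (6,4)→{4}; (7,2)→{2,7}. Safe: 5. Place at column 5.
Row 3: attacked by (1,7)→{5,7}; (2,5)→{4,5,6}; (4,1)→{1,2}; (6,4)→{1,4,7}; (7,2)→{2,6}. Safe: 3. Place at column 3.
Row 5: attacked by (1,7)→{3,7}; (2,5)→{2,5}; (3,3)→{1,3,5}; (4,1)→{1,2}; (6,4)→{3,4,5}; (7,2)→{2,4}. Safe: 6. Place at column 6.
Columns [7, 5, 3, 1, 6, 4, 2], r−c [-6, -3, 0, 3, -1, 2, 5], r+c [8, 7, 6, 5, 11, 10, 9] are all distinct, so no two queens attack.

(1,7) (2,5) (3,3) (4,1) (5,6) (6,4) (7,2)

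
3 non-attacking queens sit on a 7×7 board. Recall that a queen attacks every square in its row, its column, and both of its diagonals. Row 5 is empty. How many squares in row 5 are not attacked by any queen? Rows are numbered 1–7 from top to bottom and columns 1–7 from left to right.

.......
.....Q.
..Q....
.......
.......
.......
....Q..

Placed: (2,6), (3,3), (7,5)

(2,6) attacks row 5 at column 6 and diagonals 3.
(3,3) attacks row 5 at column 3 and diagonals 1, 5.
(7,5) attacks row 5 at column 5 and diagonals 3, 7.
Attacked columns: {1, 3, 5, 6, 7}. Safe: {2, 4}.

2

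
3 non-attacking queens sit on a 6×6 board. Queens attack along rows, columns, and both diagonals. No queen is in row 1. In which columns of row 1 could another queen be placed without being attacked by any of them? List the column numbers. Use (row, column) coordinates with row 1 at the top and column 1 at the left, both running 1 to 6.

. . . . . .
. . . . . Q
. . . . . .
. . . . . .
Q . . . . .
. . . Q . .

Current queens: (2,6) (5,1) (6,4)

(2,6) attacks row 1 at column 6 and diagonals 5.
(5,1) attacks row 1 at column 1 and diagonals 5.
(6,4) attacks row 1 at column 4.
Attacked columns: {1, 4, 5, 6}. Safe: {2, 3}.

columns 2, 3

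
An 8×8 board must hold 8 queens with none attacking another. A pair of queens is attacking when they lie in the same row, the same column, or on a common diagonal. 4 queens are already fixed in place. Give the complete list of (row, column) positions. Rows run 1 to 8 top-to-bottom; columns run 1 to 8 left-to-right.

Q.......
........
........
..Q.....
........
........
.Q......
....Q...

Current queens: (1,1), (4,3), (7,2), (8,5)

(1,1) (2,6) (3,8) (4,3) (5,7) (6,4) (7,2) (8,5)

Row 2: attacked by (1,1)→{1,2}; (4,3)→{1,3,5}; (7,2)→{2,7}; (8,5)→{5}. Safe: 4, 6, 8. Place at column 6.
Row 3: attacked by (1,1)→{1,3}; (2,6)→{5,6,7}; (4,3)→{2,3,4}; (7,2)→{2,6}; (8,5)→{5}. Safe: 8. Place at column 8.
Row 5: attacked by (1,1)→{1,5}; (2,6)→{3,6}; (3,8)→{6,8}; (4,3)→{2,3,4}; (7,2)→{2,4}; (8,5)→{2,5,8}. Safe: 7. Place at column 7.
Row 6: attacked by (1,1)→{1,6}; (2,6)→{2,6}; (3,8)→{5,8}; (4,3)→{1,3,5}; (5,7)→{6,7,8}; (7,2)→{1,2,3}; (8,5)→{3,5,7}. Safe: 4. Place at column 4.
Columns [1, 6, 8, 3, 7, 4, 2, 5], r−c [0, -4, -5, 1, -2, 2, 5, 3], r+c [2, 8, 11, 7, 12, 10, 9, 13] are all distinct, so no two queens attack.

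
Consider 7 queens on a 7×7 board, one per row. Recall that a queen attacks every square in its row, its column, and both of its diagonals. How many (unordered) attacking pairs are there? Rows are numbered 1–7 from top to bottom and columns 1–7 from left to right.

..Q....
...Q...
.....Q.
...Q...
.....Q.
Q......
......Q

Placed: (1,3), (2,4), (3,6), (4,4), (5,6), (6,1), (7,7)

Same column: (2,4)–(4,4) (column 4); (3,6)–(5,6) (column 6).
Same diagonal: (1,3)–(2,4) (|1−2| = |3−4| = 1); (4,4)–(7,7) (|4−7| = |4−7| = 3).
Total attacking pairs: 4.

4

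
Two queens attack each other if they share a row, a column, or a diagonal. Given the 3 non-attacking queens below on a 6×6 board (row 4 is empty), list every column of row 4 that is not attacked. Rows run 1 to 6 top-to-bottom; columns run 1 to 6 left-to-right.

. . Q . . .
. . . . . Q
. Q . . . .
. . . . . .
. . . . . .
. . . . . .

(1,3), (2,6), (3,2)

(1,3) attacks row 4 at column 3 and diagonals 6.
(2,6) attacks row 4 at column 6 and diagonals 4.
(3,2) attacks row 4 at column 2 and diagonals 1, 3.
Attacked columns: {1, 2, 3, 4, 6}. Safe: {5}.

columns 5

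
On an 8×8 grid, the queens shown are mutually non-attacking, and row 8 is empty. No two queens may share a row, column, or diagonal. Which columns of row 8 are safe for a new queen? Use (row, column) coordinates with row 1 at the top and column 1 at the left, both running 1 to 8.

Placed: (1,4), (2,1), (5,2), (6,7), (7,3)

columns 6, 8

(1,4) attacks row 8 at column 4.
(2,1) attacks row 8 at column 1 and diagonals 7.
(5,2) attacks row 8 at column 2 and diagonals 5.
(6,7) attacks row 8 at column 7 and diagonals 5.
(7,3) attacks row 8 at column 3 and diagonals 2, 4.
Attacked columns: {1, 2, 3, 4, 5, 7}. Safe: {6, 8}.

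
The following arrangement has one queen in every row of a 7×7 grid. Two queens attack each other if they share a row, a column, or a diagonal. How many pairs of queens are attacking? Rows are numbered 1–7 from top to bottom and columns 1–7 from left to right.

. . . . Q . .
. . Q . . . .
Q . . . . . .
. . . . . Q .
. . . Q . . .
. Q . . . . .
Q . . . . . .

2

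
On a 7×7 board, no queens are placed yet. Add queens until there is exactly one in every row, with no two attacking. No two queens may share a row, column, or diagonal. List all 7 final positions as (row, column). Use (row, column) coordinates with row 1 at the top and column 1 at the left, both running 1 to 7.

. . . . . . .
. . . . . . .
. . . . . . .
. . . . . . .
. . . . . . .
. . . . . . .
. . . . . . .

(1,3) (2,5) (3,7) (4,2) (5,4) (6,6) (7,1)

Row 1: Safe: 1, 2, 3, 4, 5, 6, 7. Place at column 3.
Row 2: attacked by (1,3)→{2,3,4}. Safe: 1, 5, 6, 7. Place at column 5.
Row 3: attacked by (1,3)→{1,3,5}; (2,5)→{4,5,6}. Safe: 2, 7. Place at column 7.
Row 4: attacked by (1,3)→{3,6}; (2,5)→{3,5,7}; (3,7)→{6,7}. Safe: 1, 2, 4. Place at column 2.
Row 5: attacked by (1,3)→{3,7}; (2,5)→{2,5}; (3,7)→{5,7}; (4,2)→{1,2,3}. Safe: 4, 6. Place at column 4.
Row 6: attacked by (1,3)→{3}; (2,5)→{1,5}; (3,7)→{4,7}; (4,2)→{2,4}; (5,4)→{3,4,5}. Safe: 6. Place at column 6.
Row 7: attacked by (1,3)→{3}; (2,5)→{5}; (3,7)→{3,7}; (4,2)→{2,5}; (5,4)→{2,4,6}; (6,6)→{5,6,7}. Safe: 1. Place at column 1.
Columns [3, 5, 7, 2, 4, 6, 1], r−c [-2, -3, -4, 2, 1, 0, 6], r+c [4, 7, 10, 6, 9, 12, 8] are all distinct, so no two queens attack.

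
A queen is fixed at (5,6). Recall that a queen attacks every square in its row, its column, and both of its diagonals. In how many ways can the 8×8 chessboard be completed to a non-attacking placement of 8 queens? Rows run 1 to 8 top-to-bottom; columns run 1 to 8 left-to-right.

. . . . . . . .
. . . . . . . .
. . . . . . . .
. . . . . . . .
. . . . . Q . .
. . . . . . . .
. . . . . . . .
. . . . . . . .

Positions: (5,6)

Branch on row 1: col 1 → 0; col 3 → 2; col 4 → 6; col 5 → 0; col 7 → 3; col 8 → 1.
Sum: 0 + 2 + 6 + 0 + 3 + 1 = 12.

12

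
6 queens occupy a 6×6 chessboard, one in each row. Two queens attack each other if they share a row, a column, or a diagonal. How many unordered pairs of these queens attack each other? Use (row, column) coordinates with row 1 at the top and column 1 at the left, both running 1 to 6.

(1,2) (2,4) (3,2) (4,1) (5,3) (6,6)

2

Same column: (1,2)–(3,2) (column 2).
Same diagonal: (3,2)–(4,1) (|3−4| = |2−1| = 1).
Total attacking pairs: 2.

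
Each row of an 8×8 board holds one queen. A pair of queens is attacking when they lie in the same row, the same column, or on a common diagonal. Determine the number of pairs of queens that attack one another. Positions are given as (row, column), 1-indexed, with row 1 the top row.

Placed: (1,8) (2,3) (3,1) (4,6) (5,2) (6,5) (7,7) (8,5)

2

Same column: (6,5)–(8,5) (column 5).
Same diagonal: (5,2)–(8,5) (|5−8| = |2−5| = 3).
Total attacking pairs: 2.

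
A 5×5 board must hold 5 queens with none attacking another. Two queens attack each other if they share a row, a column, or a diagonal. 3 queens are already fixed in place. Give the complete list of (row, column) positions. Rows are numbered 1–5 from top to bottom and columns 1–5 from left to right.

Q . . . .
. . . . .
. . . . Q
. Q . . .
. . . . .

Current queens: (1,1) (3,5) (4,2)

Row 2: attacked by (1,1)→{1,2}; (3,5)→{4,5}; (4,2)→{2,4}. Safe: 3. Place at column 3.
Row 5: attacked by (1,1)→{1,5}; (2,3)→{3}; (3,5)→{3,5}; (4,2)→{1,2,3}. Safe: 4. Place at column 4.
Columns [1, 3, 5, 2, 4], r−c [0, -1, -2, 2, 1], r+c [2, 5, 8, 6, 9] are all distinct, so no two queens attack.

(1,1) (2,3) (3,5) (4,2) (5,4)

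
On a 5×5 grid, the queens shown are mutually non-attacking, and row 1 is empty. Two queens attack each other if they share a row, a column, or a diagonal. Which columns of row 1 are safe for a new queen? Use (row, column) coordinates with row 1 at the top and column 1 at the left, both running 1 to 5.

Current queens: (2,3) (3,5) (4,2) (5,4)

columns 1

(2,3) attacks row 1 at column 3 and diagonals 2, 4.
(3,5) attacks row 1 at column 5 and diagonals 3.
(4,2) attacks row 1 at column 2 and diagonals 5.
(5,4) attacks row 1 at column 4.
Attacked columns: {2, 3, 4, 5}. Safe: {1}.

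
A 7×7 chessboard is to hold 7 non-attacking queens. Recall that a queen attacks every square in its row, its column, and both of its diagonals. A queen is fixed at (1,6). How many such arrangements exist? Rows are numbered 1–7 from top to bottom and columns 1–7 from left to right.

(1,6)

7

Branch on row 2: col 1 → 1; col 2 → 1; col 3 → 3; col 4 → 2.
Sum: 1 + 1 + 3 + 2 = 7.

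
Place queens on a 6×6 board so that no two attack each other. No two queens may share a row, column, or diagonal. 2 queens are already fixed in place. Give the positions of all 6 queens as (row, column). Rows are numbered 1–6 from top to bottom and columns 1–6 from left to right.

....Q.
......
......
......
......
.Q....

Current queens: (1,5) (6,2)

Row 2: attacked by (1,5)→{4,5,6}; (6,2)→{2,6}. Safe: 1, 3. Place at column 3.
Row 3: attacked by (1,5)→{3,5}; (2,3)→{2,3,4}; (6,2)→{2,5}. Safe: 1, 6. Place at column 1.
Row 4: attacked by (1,5)→{2,5}; (2,3)→{1,3,5}; (3,1)→{1,2}; (6,2)→{2,4}. Safe: 6. Place at column 6.
Row 5: attacked by (1,5)→{1,5}; (2,3)→{3,6}; (3,1)→{1,3}; (4,6)→{5,6}; (6,2)→{1,2,3}. Safe: 4. Place at column 4.
Columns [5, 3, 1, 6, 4, 2], r−c [-4, -1, 2, -2, 1, 4], r+c [6, 5, 4, 10, 9, 8] are all distinct, so no two queens attack.

(1,5) (2,3) (3,1) (4,6) (5,4) (6,2)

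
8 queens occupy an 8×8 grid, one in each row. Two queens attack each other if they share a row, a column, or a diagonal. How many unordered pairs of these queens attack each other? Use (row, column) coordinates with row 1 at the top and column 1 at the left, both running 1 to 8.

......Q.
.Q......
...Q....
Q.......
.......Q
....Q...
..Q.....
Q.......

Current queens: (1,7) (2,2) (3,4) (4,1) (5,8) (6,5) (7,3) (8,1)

1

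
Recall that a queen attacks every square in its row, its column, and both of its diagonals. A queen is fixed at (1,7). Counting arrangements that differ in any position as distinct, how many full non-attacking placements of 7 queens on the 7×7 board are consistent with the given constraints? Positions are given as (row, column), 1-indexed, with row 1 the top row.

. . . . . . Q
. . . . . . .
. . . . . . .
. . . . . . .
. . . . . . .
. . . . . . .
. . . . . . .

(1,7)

4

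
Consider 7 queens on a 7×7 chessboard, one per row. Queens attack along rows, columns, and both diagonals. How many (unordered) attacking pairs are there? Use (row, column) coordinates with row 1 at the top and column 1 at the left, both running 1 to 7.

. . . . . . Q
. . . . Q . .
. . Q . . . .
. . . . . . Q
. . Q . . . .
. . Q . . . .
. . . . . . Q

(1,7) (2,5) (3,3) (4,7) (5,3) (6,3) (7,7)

Same column: (1,7)–(4,7) (column 7); (1,7)–(7,7) (column 7); (3,3)–(5,3) (column 3); (3,3)–(6,3) (column 3); (4,7)–(7,7) (column 7); (5,3)–(6,3) (column 3).
Same diagonal: (1,7)–(5,3) (|1−5| = |7−3| = 4); (2,5)–(4,7) (|2−4| = |5−7| = 2); (3,3)–(7,7) (|3−7| = |3−7| = 4).
Total attacking pairs: 9.

9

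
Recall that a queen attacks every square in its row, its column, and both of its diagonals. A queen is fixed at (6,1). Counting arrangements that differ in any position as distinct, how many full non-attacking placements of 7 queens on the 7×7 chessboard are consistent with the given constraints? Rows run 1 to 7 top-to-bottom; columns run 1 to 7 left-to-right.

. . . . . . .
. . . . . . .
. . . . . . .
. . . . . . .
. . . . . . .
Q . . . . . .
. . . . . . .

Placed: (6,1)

Branch on row 1: col 2 → 1; col 3 → 1; col 4 → 2; col 5 → 2; col 7 → 1.
Sum: 1 + 1 + 2 + 2 + 1 = 7.

7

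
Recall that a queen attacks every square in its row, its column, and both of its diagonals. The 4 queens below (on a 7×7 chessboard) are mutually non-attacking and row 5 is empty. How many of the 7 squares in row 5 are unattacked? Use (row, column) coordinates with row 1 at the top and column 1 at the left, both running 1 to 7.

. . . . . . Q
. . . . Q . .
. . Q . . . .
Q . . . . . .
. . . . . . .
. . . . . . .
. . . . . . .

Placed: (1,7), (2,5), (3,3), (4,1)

2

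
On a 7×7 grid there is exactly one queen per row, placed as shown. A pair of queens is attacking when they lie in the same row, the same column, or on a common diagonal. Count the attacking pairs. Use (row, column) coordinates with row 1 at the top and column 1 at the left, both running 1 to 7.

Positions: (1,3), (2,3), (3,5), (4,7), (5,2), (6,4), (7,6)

2

Same column: (1,3)–(2,3) (column 3).
Same diagonal: (1,3)–(3,5) (|1−3| = |3−5| = 2).
Total attacking pairs: 2.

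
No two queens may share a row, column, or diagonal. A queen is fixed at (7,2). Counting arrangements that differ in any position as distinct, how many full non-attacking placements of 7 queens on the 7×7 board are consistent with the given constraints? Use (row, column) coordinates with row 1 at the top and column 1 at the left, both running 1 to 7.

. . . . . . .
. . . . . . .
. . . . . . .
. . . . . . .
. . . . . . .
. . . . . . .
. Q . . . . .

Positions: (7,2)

Branch on row 1: col 1 → 0; col 3 → 0; col 4 → 1; col 5 → 1; col 6 → 4; col 7 → 1.
Sum: 0 + 0 + 1 + 1 + 4 + 1 = 7.

7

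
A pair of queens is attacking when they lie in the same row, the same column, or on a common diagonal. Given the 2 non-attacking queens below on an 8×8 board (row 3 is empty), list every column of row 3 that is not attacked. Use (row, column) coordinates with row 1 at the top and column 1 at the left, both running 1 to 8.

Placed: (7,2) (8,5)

columns 1, 3, 4, 7, 8

(7,2) attacks row 3 at column 2 and diagonals 6.
(8,5) attacks row 3 at column 5.
Attacked columns: {2, 5, 6}. Safe: {1, 3, 4, 7, 8}.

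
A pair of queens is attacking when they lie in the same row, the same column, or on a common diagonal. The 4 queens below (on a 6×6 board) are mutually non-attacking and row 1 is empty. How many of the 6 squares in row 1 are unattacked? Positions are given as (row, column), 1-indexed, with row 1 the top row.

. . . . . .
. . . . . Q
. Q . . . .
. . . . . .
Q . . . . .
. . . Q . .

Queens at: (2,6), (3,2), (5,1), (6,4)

1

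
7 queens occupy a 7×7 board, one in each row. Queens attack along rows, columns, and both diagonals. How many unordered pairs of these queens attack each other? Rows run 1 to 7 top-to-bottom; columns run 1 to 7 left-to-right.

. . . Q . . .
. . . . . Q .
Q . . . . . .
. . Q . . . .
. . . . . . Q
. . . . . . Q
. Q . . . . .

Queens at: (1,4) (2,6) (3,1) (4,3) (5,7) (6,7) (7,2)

Same column: (5,7)–(6,7) (column 7).
Total attacking pairs: 1.

1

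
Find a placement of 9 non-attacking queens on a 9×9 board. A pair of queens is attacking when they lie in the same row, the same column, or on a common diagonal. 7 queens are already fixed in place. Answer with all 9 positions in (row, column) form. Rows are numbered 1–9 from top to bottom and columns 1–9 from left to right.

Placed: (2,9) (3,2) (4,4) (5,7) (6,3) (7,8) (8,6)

(1,5) (2,9) (3,2) (4,4) (5,7) (6,3) (7,8) (8,6) (9,1)

Row 1: attacked by (2,9)→{8,9}; (3,2)→{2,4}; (4,4)→{1,4,7}; (5,7)→{3,7}; (6,3)→{3,8}; (7,8)→{2,8}; (8,6)→{6}. Safe: 5. Place at column 5.
Row 9: attacked by (1,5)→{5}; (2,9)→{2,9}; (3,2)→{2,8}; (4,4)→{4,9}; (5,7)→{3,7}; (6,3)→{3,6}; (7,8)→{6,8}; (8,6)→{5,6,7}. Safe: 1. Place at column 1.
Columns [5, 9, 2, 4, 7, 3, 8, 6, 1], r−c [-4, -7, 1, 0, -2, 3, -1, 2, 8], r+c [6, 11, 5, 8, 12, 9, 15, 14, 10] are all distinct, so no two queens attack.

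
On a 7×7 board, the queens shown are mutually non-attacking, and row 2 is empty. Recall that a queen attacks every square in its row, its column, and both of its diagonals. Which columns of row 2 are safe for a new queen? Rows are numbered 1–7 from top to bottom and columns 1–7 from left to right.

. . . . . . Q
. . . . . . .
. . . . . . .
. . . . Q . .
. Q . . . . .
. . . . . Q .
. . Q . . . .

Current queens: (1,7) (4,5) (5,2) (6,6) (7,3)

(1,7) attacks row 2 at column 7 and diagonals 6.
(4,5) attacks row 2 at column 5 and diagonals 3, 7.
(5,2) attacks row 2 at column 2 and diagonals 5.
(6,6) attacks row 2 at column 6 and diagonals 2.
(7,3) attacks row 2 at column 3.
Attacked columns: {2, 3, 5, 6, 7}. Safe: {1, 4}.

columns 1, 4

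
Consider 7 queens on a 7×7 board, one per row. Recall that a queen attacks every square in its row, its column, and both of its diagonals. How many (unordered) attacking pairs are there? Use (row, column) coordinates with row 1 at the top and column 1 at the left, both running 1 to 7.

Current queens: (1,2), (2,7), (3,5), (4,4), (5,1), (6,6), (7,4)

Same column: (4,4)–(7,4) (column 4).
Same diagonal: (3,5)–(4,4) (|3−4| = |5−4| = 1); (4,4)–(6,6) (|4−6| = |4−6| = 2).
Total attacking pairs: 3.

3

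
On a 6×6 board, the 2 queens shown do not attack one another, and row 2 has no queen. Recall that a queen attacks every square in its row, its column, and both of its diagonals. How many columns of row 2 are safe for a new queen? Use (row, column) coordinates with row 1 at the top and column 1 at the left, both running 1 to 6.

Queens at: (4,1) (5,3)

3

(4,1) attacks row 2 at column 1 and diagonals 3.
(5,3) attacks row 2 at column 3 and diagonals 6.
Attacked columns: {1, 3, 6}. Safe: {2, 4, 5}.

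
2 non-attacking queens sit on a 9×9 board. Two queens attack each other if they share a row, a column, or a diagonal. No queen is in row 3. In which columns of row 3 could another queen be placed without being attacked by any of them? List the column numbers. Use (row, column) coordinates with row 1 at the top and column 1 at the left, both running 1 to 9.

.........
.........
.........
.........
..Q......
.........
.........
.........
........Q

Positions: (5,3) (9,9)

(5,3) attacks row 3 at column 3 and diagonals 1, 5.
(9,9) attacks row 3 at column 9 and diagonals 3.
Attacked columns: {1, 3, 5, 9}. Safe: {2, 4, 6, 7, 8}.

columns 2, 4, 6, 7, 8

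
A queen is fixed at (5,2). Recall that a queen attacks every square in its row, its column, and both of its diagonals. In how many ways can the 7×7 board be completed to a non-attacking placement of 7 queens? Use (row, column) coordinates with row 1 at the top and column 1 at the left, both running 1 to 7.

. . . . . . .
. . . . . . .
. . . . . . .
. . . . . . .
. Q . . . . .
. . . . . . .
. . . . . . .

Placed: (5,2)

6

Branch on row 1: col 1 → 1; col 3 → 1; col 4 → 2; col 5 → 1; col 7 → 1.
Sum: 1 + 1 + 2 + 1 + 1 = 6.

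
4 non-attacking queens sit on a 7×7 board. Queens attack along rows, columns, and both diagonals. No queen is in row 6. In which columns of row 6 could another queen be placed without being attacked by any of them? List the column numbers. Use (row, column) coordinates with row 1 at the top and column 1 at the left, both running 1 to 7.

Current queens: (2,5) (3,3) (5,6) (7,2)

(2,5) attacks row 6 at column 5 and diagonals 1.
(3,3) attacks row 6 at column 3 and diagonals 6.
(5,6) attacks row 6 at column 6 and diagonals 5, 7.
(7,2) attacks row 6 at column 2 and diagonals 1, 3.
Attacked columns: {1, 2, 3, 5, 6, 7}. Safe: {4}.

columns 4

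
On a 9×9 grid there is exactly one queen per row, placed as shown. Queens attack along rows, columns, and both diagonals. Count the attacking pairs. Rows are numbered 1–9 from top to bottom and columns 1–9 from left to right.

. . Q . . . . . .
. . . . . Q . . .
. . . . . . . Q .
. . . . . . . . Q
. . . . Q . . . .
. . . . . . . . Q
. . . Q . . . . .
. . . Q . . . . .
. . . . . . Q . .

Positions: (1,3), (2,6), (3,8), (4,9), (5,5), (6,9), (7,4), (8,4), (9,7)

Same column: (4,9)–(6,9) (column 9); (7,4)–(8,4) (column 4).
Same diagonal: (3,8)–(4,9) (|3−4| = |8−9| = 1); (3,8)–(7,4) (|3−7| = |8−4| = 4).
Total attacking pairs: 4.

4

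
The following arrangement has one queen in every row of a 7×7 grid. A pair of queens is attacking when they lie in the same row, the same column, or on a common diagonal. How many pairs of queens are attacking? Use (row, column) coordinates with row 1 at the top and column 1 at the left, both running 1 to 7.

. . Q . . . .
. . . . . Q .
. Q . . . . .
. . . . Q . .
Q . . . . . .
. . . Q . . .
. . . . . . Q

0

All columns are distinct and no two queens satisfy |Δrow| = |Δcol|, so no pair attacks.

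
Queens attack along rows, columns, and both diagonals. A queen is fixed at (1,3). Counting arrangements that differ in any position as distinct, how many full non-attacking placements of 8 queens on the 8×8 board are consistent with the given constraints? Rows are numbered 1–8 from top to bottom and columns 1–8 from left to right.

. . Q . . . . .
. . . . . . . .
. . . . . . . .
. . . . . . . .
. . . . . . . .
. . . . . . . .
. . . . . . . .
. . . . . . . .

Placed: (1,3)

16

Branch on row 2: col 1 → 1; col 5 → 4; col 6 → 8; col 7 → 2; col 8 → 1.
Sum: 1 + 4 + 8 + 2 + 1 = 16.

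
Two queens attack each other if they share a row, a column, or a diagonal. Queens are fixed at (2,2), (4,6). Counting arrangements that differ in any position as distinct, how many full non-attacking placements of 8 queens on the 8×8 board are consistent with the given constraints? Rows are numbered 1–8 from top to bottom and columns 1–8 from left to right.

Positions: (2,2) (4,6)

Branch on row 1: col 4 → 1; col 5 → 1; col 7 → 0; col 8 → 0.
Sum: 1 + 1 + 0 + 0 = 2.

2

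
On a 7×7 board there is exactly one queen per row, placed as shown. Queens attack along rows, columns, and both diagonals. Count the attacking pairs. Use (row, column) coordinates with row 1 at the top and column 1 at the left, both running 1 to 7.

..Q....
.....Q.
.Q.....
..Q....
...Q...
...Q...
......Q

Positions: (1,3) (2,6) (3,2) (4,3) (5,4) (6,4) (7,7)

5

Same column: (1,3)–(4,3) (column 3); (5,4)–(6,4) (column 4).
Same diagonal: (3,2)–(4,3) (|3−4| = |2−3| = 1); (3,2)–(5,4) (|3−5| = |2−4| = 2); (4,3)–(5,4) (|4−5| = |3−4| = 1).
Total attacking pairs: 5.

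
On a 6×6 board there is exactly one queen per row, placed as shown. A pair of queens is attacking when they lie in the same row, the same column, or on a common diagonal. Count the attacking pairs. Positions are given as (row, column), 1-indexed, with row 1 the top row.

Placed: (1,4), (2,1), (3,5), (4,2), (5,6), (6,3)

0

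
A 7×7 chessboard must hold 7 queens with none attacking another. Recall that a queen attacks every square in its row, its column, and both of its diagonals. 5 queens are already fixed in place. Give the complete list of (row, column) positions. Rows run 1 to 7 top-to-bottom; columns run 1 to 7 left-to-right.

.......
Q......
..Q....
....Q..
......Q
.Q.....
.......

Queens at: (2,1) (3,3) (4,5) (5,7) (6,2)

Row 1: attacked by (2,1)→{1,2}; (3,3)→{1,3,5}; (4,5)→{2,5}; (5,7)→{3,7}; (6,2)→{2,7}. Safe: 4, 6. Place at column 6.
Row 7: attacked by (1,6)→{6}; (2,1)→{1,6}; (3,3)→{3,7}; (4,5)→{2,5}; (5,7)→{5,7}; (6,2)→{1,2,3}. Safe: 4. Place at column 4.
Columns [6, 1, 3, 5, 7, 2, 4], r−c [-5, 1, 0, -1, -2, 4, 3], r+c [7, 3, 6, 9, 12, 8, 11] are all distinct, so no two queens attack.

(1,6) (2,1) (3,3) (4,5) (5,7) (6,2) (7,4)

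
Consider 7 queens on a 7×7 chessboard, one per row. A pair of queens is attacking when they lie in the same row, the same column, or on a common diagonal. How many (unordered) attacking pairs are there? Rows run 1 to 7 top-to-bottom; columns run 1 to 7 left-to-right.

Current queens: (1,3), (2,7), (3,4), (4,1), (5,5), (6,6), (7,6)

2

Same column: (6,6)–(7,6) (column 6).
Same diagonal: (5,5)–(6,6) (|5−6| = |5−6| = 1).
Total attacking pairs: 2.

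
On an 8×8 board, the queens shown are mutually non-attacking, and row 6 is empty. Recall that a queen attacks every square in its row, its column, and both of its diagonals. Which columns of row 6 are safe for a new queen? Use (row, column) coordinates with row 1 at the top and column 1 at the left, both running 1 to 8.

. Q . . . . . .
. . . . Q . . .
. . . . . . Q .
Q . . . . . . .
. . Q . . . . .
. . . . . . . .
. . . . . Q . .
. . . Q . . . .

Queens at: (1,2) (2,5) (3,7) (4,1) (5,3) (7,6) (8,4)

(1,2) attacks row 6 at column 2 and diagonals 7.
(2,5) attacks row 6 at column 5 and diagonals 1.
(3,7) attacks row 6 at column 7 and diagonals 4.
(4,1) attacks row 6 at column 1 and diagonals 3.
(5,3) attacks row 6 at column 3 and diagonals 2, 4.
(7,6) attacks row 6 at column 6 and diagonals 5, 7.
(8,4) attacks row 6 at column 4 and diagonals 2, 6.
Attacked columns: {1, 2, 3, 4, 5, 6, 7}. Safe: {8}.

columns 8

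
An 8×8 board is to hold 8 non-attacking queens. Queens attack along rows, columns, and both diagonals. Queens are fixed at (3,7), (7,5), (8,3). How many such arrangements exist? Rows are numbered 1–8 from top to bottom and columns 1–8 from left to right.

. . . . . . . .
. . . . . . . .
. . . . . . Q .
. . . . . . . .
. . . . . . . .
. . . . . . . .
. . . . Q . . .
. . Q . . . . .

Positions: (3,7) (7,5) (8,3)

2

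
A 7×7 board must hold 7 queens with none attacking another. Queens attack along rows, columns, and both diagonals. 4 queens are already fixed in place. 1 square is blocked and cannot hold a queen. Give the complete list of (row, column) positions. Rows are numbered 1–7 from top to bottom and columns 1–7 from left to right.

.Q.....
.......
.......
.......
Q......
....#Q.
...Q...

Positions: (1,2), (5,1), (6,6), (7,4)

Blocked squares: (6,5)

(1,2) (2,7) (3,5) (4,3) (5,1) (6,6) (7,4)

Row 2: attacked by (1,2)→{1,2,3}; (5,1)→{1,4}; (6,6)→{2,6}; (7,4)→{4}. Safe: 5, 7. Place at column 7.
Row 3: attacked by (1,2)→{2,4}; (2,7)→{6,7}; (5,1)→{1,3}; (6,6)→{3,6}; (7,4)→{4}. Safe: 5. Place at column 5.
Row 4: attacked by (1,2)→{2,5}; (2,7)→{5,7}; (3,5)→{4,5,6}; (5,1)→{1,2}; (6,6)→{4,6}; (7,4)→{1,4,7}. Safe: 3. Place at column 3.
Columns [2, 7, 5, 3, 1, 6, 4], r−c [-1, -5, -2, 1, 4, 0, 3], r+c [3, 9, 8, 7, 6, 12, 11] are all distinct, so no two queens attack.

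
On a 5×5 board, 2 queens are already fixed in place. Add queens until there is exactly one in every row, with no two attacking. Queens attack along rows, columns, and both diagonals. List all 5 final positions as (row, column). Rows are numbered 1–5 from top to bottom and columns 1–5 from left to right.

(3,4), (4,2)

(1,3) (2,1) (3,4) (4,2) (5,5)

Row 1: attacked by (3,4)→{2,4}; (4,2)→{2,5}. Safe: 1, 3. Place at column 3.
Row 2: attacked by (1,3)→{2,3,4}; (3,4)→{3,4,5}; (4,2)→{2,4}. Safe: 1. Place at column 1.
Row 5: attacked by (1,3)→{3}; (2,1)→{1,4}; (3,4)→{2,4}; (4,2)→{1,2,3}. Safe: 5. Place at column 5.
Columns [3, 1, 4, 2, 5], r−c [-2, 1, -1, 2, 0], r+c [4, 3, 7, 6, 10] are all distinct, so no two queens attack.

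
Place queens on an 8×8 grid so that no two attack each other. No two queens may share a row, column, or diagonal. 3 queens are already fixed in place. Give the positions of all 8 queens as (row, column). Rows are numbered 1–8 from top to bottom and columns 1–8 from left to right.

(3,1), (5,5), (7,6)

Row 1: attacked by (3,1)→{1,3}; (5,5)→{1,5}; (7,6)→{6}. Safe: 2, 4, 7, 8. Place at column 4.
Row 2: attacked by (1,4)→{3,4,5}; (3,1)→{1,2}; (5,5)→{2,5,8}; (7,6)→{1,6}. Safe: 7. Place at column 7.
Row 4: attacked by (1,4)→{1,4,7}; (2,7)→{5,7}; (3,1)→{1,2}; (5,5)→{4,5,6}; (7,6)→{3,6}. Safe: 8. Place at column 8.
Row 6: attacked by (1,4)→{4}; (2,7)→{3,7}; (3,1)→{1,4}; (4,8)→{6,8}; (5,5)→{4,5,6}; (7,6)→{5,6,7}. Safe: 2. Place at column 2.
Row 8: attacked by (1,4)→{4}; (2,7)→{1,7}; (3,1)→{1,6}; (4,8)→{4,8}; (5,5)→{2,5,8}; (6,2)→{2,4}; (7,6)→{5,6,7}. Safe: 3. Place at column 3.
Columns [4, 7, 1, 8, 5, 2, 6, 3], r−c [-3, -5, 2, -4, 0, 4, 1, 5], r+c [5, 9, 4, 12, 10, 8, 13, 11] are all distinct, so no two queens attack.

(1,4) (2,7) (3,1) (4,8) (5,5) (6,2) (7,6) (8,3)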